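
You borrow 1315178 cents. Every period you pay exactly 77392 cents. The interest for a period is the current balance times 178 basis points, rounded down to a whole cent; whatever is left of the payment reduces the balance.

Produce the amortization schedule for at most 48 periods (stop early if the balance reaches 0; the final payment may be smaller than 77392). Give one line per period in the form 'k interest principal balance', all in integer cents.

1 23410 53982 1261196
2 22449 54943 1206253
3 21471 55921 1150332
4 20475 56917 1093415
5 19462 57930 1035485
6 18431 58961 976524
7 17382 60010 916514
8 16313 61079 855435
9 15226 62166 793269
10 14120 63272 729997
11 12993 64399 665598
12 11847 65545 600053
13 10680 66712 533341
14 9493 67899 465442
15 8284 69108 396334
16 7054 70338 325996
17 5802 71590 254406
18 4528 72864 181542
19 3231 74161 107381
20 1911 75481 31900
21 567 31900 0

1. interest=⌊1315178·178/10000⌋=23410; principal=77392-23410=53982; balance=1315178-53982=1261196
2. interest=⌊1261196·178/10000⌋=22449; principal=77392-22449=54943; balance=1261196-54943=1206253
3. interest=⌊1206253·178/10000⌋=21471; principal=77392-21471=55921; balance=1206253-55921=1150332
4. interest=⌊1150332·178/10000⌋=20475; principal=77392-20475=56917; balance=1150332-56917=1093415
5. interest=⌊1093415·178/10000⌋=19462; principal=77392-19462=57930; balance=1093415-57930=1035485
6. interest=⌊1035485·178/10000⌋=18431; principal=77392-18431=58961; balance=1035485-58961=976524
7. interest=⌊976524·178/10000⌋=17382; principal=77392-17382=60010; balance=976524-60010=916514
8. interest=⌊916514·178/10000⌋=16313; principal=77392-16313=61079; balance=916514-61079=855435
9. interest=⌊855435·178/10000⌋=15226; principal=77392-15226=62166; balance=855435-62166=793269
10. interest=⌊793269·178/10000⌋=14120; principal=77392-14120=63272; balance=793269-63272=729997
11. interest=⌊729997·178/10000⌋=12993; principal=77392-12993=64399; balance=729997-64399=665598
12. interest=⌊665598·178/10000⌋=11847; principal=77392-11847=65545; balance=665598-65545=600053
13. interest=⌊600053·178/10000⌋=10680; principal=77392-10680=66712; balance=600053-66712=533341
14. interest=⌊533341·178/10000⌋=9493; principal=77392-9493=67899; balance=533341-67899=465442
15. interest=⌊465442·178/10000⌋=8284; principal=77392-8284=69108; balance=465442-69108=396334
16. interest=⌊396334·178/10000⌋=7054; principal=77392-7054=70338; balance=396334-70338=325996
17. interest=⌊325996·178/10000⌋=5802; principal=77392-5802=71590; balance=325996-71590=254406
18. interest=⌊254406·178/10000⌋=4528; principal=77392-4528=72864; balance=254406-72864=181542
19. interest=⌊181542·178/10000⌋=3231; principal=77392-3231=74161; balance=181542-74161=107381
20. interest=⌊107381·178/10000⌋=1911; principal=77392-1911=75481; balance=107381-75481=31900
21. interest=⌊31900·178/10000⌋=567; principal=min(77392-567,31900)=31900; balance=31900-31900=0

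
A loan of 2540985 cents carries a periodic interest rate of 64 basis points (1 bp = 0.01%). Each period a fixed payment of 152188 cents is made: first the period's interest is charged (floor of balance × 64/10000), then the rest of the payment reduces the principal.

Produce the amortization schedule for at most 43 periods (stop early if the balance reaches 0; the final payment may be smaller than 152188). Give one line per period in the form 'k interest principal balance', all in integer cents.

1 16262 135926 2405059
2 15392 136796 2268263
3 14516 137672 2130591
4 13635 138553 1992038
5 12749 139439 1852599
6 11856 140332 1712267
7 10958 141230 1571037
8 10054 142134 1428903
9 9144 143044 1285859
10 8229 143959 1141900
11 7308 144880 997020
12 6380 145808 851212
13 5447 146741 704471
14 4508 147680 556791
15 3563 148625 408166
16 2612 149576 258590
17 1654 150534 108056
18 691 108056 0

1. interest=⌊2540985·64/10000⌋=16262; principal=152188-16262=135926; balance=2540985-135926=2405059
2. interest=⌊2405059·64/10000⌋=15392; principal=152188-15392=136796; balance=2405059-136796=2268263
3. interest=⌊2268263·64/10000⌋=14516; principal=152188-14516=137672; balance=2268263-137672=2130591
4. interest=⌊2130591·64/10000⌋=13635; principal=152188-13635=138553; balance=2130591-138553=1992038
5. interest=⌊1992038·64/10000⌋=12749; principal=152188-12749=139439; balance=1992038-139439=1852599
6. interest=⌊1852599·64/10000⌋=11856; principal=152188-11856=140332; balance=1852599-140332=1712267
7. interest=⌊1712267·64/10000⌋=10958; principal=152188-10958=141230; balance=1712267-141230=1571037
8. interest=⌊1571037·64/10000⌋=10054; principal=152188-10054=142134; balance=1571037-142134=1428903
9. interest=⌊1428903·64/10000⌋=9144; principal=152188-9144=143044; balance=1428903-143044=1285859
10. interest=⌊1285859·64/10000⌋=8229; principal=152188-8229=143959; balance=1285859-143959=1141900
11. interest=⌊1141900·64/10000⌋=7308; principal=152188-7308=144880; balance=1141900-144880=997020
12. interest=⌊997020·64/10000⌋=6380; principal=152188-6380=145808; balance=997020-145808=851212
13. interest=⌊851212·64/10000⌋=5447; principal=152188-5447=146741; balance=851212-146741=704471
14. interest=⌊704471·64/10000⌋=4508; principal=152188-4508=147680; balance=704471-147680=556791
15. interest=⌊556791·64/10000⌋=3563; principal=152188-3563=148625; balance=556791-148625=408166
16. interest=⌊408166·64/10000⌋=2612; principal=152188-2612=149576; balance=408166-149576=258590
17. interest=⌊258590·64/10000⌋=1654; principal=152188-1654=150534; balance=258590-150534=108056
18. interest=⌊108056·64/10000⌋=691; principal=min(152188-691,108056)=108056; balance=108056-108056=0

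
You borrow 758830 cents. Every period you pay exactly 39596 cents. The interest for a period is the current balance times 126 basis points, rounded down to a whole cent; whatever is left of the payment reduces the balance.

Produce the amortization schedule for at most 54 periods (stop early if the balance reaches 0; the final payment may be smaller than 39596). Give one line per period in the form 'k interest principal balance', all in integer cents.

1. interest=⌊758830·126/10000⌋=9561; principal=39596-9561=30035; balance=758830-30035=728795
2. interest=⌊728795·126/10000⌋=9182; principal=39596-9182=30414; balance=728795-30414=698381
3. interest=⌊698381·126/10000⌋=8799; principal=39596-8799=30797; balance=698381-30797=667584
4. interest=⌊667584·126/10000⌋=8411; principal=39596-8411=31185; balance=667584-31185=636399
5. interest=⌊636399·126/10000⌋=8018; principal=39596-8018=31578; balance=636399-31578=604821
6. interest=⌊604821·126/10000⌋=7620; principal=39596-7620=31976; balance=604821-31976=572845
7. interest=⌊572845·126/10000⌋=7217; principal=39596-7217=32379; balance=572845-32379=540466
8. interest=⌊540466·126/10000⌋=6809; principal=39596-6809=32787; balance=540466-32787=507679
9. interest=⌊507679·126/10000⌋=6396; principal=39596-6396=33200; balance=507679-33200=474479
10. interest=⌊474479·126/10000⌋=5978; principal=39596-5978=33618; balance=474479-33618=440861
11. interest=⌊440861·126/10000⌋=5554; principal=39596-5554=34042; balance=440861-34042=406819
12. interest=⌊406819·126/10000⌋=5125; principal=39596-5125=34471; balance=406819-34471=372348
13. interest=⌊372348·126/10000⌋=4691; principal=39596-4691=34905; balance=372348-34905=337443
14. interest=⌊337443·126/10000⌋=4251; principal=39596-4251=35345; balance=337443-35345=302098
15. interest=⌊302098·126/10000⌋=3806; principal=39596-3806=35790; balance=302098-35790=266308
16. interest=⌊266308·126/10000⌋=3355; principal=39596-3355=36241; balance=266308-36241=230067
17. interest=⌊230067·126/10000⌋=2898; principal=39596-2898=36698; balance=230067-36698=193369
18. interest=⌊193369·126/10000⌋=2436; principal=39596-2436=37160; balance=193369-37160=156209
19. interest=⌊156209·126/10000⌋=1968; principal=39596-1968=37628; balance=156209-37628=118581
20. interest=⌊118581·126/10000⌋=1494; principal=39596-1494=38102; balance=118581-38102=80479
21. interest=⌊80479·126/10000⌋=1014; principal=39596-1014=38582; balance=80479-38582=41897
22. interest=⌊41897·126/10000⌋=527; principal=39596-527=39069; balance=41897-39069=2828
23. interest=⌊2828·126/10000⌋=35; principal=min(39596-35,2828)=2828; balance=2828-2828=0

1 9561 30035 728795
2 9182 30414 698381
3 8799 30797 667584
4 8411 31185 636399
5 8018 31578 604821
6 7620 31976 572845
7 7217 32379 540466
8 6809 32787 507679
9 6396 33200 474479
10 5978 33618 440861
11 5554 34042 406819
12 5125 34471 372348
13 4691 34905 337443
14 4251 35345 302098
15 3806 35790 266308
16 3355 36241 230067
17 2898 36698 193369
18 2436 37160 156209
19 1968 37628 118581
20 1494 38102 80479
21 1014 38582 41897
22 527 39069 2828
23 35 2828 0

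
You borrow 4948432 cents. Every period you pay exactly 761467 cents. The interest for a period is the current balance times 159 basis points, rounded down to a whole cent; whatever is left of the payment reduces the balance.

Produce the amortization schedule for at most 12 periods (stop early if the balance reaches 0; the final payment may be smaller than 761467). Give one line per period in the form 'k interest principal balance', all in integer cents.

1 78680 682787 4265645
2 67823 693644 3572001
3 56794 704673 2867328
4 45590 715877 2151451
5 34208 727259 1424192
6 22644 738823 685369
7 10897 685369 0

1. interest=⌊4948432·159/10000⌋=78680; principal=761467-78680=682787; balance=4948432-682787=4265645
2. interest=⌊4265645·159/10000⌋=67823; principal=761467-67823=693644; balance=4265645-693644=3572001
3. interest=⌊3572001·159/10000⌋=56794; principal=761467-56794=704673; balance=3572001-704673=2867328
4. interest=⌊2867328·159/10000⌋=45590; principal=761467-45590=715877; balance=2867328-715877=2151451
5. interest=⌊2151451·159/10000⌋=34208; principal=761467-34208=727259; balance=2151451-727259=1424192
6. interest=⌊1424192·159/10000⌋=22644; principal=761467-22644=738823; balance=1424192-738823=685369
7. interest=⌊685369·159/10000⌋=10897; principal=min(761467-10897,685369)=685369; balance=685369-685369=0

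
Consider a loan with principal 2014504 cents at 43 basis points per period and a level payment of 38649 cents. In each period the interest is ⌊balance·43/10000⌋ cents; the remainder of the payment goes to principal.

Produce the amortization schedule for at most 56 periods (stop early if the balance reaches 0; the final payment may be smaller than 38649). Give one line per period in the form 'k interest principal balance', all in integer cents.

1. interest=⌊2014504·43/10000⌋=8662; principal=38649-8662=29987; balance=2014504-29987=1984517
2. interest=⌊1984517·43/10000⌋=8533; principal=38649-8533=30116; balance=1984517-30116=1954401
3. interest=⌊1954401·43/10000⌋=8403; principal=38649-8403=30246; balance=1954401-30246=1924155
4. interest=⌊1924155·43/10000⌋=8273; principal=38649-8273=30376; balance=1924155-30376=1893779
5. interest=⌊1893779·43/10000⌋=8143; principal=38649-8143=30506; balance=1893779-30506=1863273
6. interest=⌊1863273·43/10000⌋=8012; principal=38649-8012=30637; balance=1863273-30637=1832636
7. interest=⌊1832636·43/10000⌋=7880; principal=38649-7880=30769; balance=1832636-30769=1801867
8. interest=⌊1801867·43/10000⌋=7748; principal=38649-7748=30901; balance=1801867-30901=1770966
9. interest=⌊1770966·43/10000⌋=7615; principal=38649-7615=31034; balance=1770966-31034=1739932
10. interest=⌊1739932·43/10000⌋=7481; principal=38649-7481=31168; balance=1739932-31168=1708764
11. interest=⌊1708764·43/10000⌋=7347; principal=38649-7347=31302; balance=1708764-31302=1677462
12. interest=⌊1677462·43/10000⌋=7213; principal=38649-7213=31436; balance=1677462-31436=1646026
13. interest=⌊1646026·43/10000⌋=7077; principal=38649-7077=31572; balance=1646026-31572=1614454
14. interest=⌊1614454·43/10000⌋=6942; principal=38649-6942=31707; balance=1614454-31707=1582747
15. interest=⌊1582747·43/10000⌋=6805; principal=38649-6805=31844; balance=1582747-31844=1550903
16. interest=⌊1550903·43/10000⌋=6668; principal=38649-6668=31981; balance=1550903-31981=1518922
17. interest=⌊1518922·43/10000⌋=6531; principal=38649-6531=32118; balance=1518922-32118=1486804
18. interest=⌊1486804·43/10000⌋=6393; principal=38649-6393=32256; balance=1486804-32256=1454548
19. interest=⌊1454548·43/10000⌋=6254; principal=38649-6254=32395; balance=1454548-32395=1422153
20. interest=⌊1422153·43/10000⌋=6115; principal=38649-6115=32534; balance=1422153-32534=1389619
21. interest=⌊1389619·43/10000⌋=5975; principal=38649-5975=32674; balance=1389619-32674=1356945
22. interest=⌊1356945·43/10000⌋=5834; principal=38649-5834=32815; balance=1356945-32815=1324130
23. interest=⌊1324130·43/10000⌋=5693; principal=38649-5693=32956; balance=1324130-32956=1291174
24. interest=⌊1291174·43/10000⌋=5552; principal=38649-5552=33097; balance=1291174-33097=1258077
25. interest=⌊1258077·43/10000⌋=5409; principal=38649-5409=33240; balance=1258077-33240=1224837
26. interest=⌊1224837·43/10000⌋=5266; principal=38649-5266=33383; balance=1224837-33383=1191454
27. interest=⌊1191454·43/10000⌋=5123; principal=38649-5123=33526; balance=1191454-33526=1157928
28. interest=⌊1157928·43/10000⌋=4979; principal=38649-4979=33670; balance=1157928-33670=1124258
29. interest=⌊1124258·43/10000⌋=4834; principal=38649-4834=33815; balance=1124258-33815=1090443
30. interest=⌊1090443·43/10000⌋=4688; principal=38649-4688=33961; balance=1090443-33961=1056482
31. interest=⌊1056482·43/10000⌋=4542; principal=38649-4542=34107; balance=1056482-34107=1022375
32. interest=⌊1022375·43/10000⌋=4396; principal=38649-4396=34253; balance=1022375-34253=988122
33. interest=⌊988122·43/10000⌋=4248; principal=38649-4248=34401; balance=988122-34401=953721
34. interest=⌊953721·43/10000⌋=4101; principal=38649-4101=34548; balance=953721-34548=919173
35. interest=⌊919173·43/10000⌋=3952; principal=38649-3952=34697; balance=919173-34697=884476
36. interest=⌊884476·43/10000⌋=3803; principal=38649-3803=34846; balance=884476-34846=849630
37. interest=⌊849630·43/10000⌋=3653; principal=38649-3653=34996; balance=849630-34996=814634
38. interest=⌊814634·43/10000⌋=3502; principal=38649-3502=35147; balance=814634-35147=779487
39. interest=⌊779487·43/10000⌋=3351; principal=38649-3351=35298; balance=779487-35298=744189
40. interest=⌊744189·43/10000⌋=3200; principal=38649-3200=35449; balance=744189-35449=708740
41. interest=⌊708740·43/10000⌋=3047; principal=38649-3047=35602; balance=708740-35602=673138
42. interest=⌊673138·43/10000⌋=2894; principal=38649-2894=35755; balance=673138-35755=637383
43. interest=⌊637383·43/10000⌋=2740; principal=38649-2740=35909; balance=637383-35909=601474
44. interest=⌊601474·43/10000⌋=2586; principal=38649-2586=36063; balance=601474-36063=565411
45. interest=⌊565411·43/10000⌋=2431; principal=38649-2431=36218; balance=565411-36218=529193
46. interest=⌊529193·43/10000⌋=2275; principal=38649-2275=36374; balance=529193-36374=492819
47. interest=⌊492819·43/10000⌋=2119; principal=38649-2119=36530; balance=492819-36530=456289
48. interest=⌊456289·43/10000⌋=1962; principal=38649-1962=36687; balance=456289-36687=419602
49. interest=⌊419602·43/10000⌋=1804; principal=38649-1804=36845; balance=419602-36845=382757
50. interest=⌊382757·43/10000⌋=1645; principal=38649-1645=37004; balance=382757-37004=345753
51. interest=⌊345753·43/10000⌋=1486; principal=38649-1486=37163; balance=345753-37163=308590
52. interest=⌊308590·43/10000⌋=1326; principal=38649-1326=37323; balance=308590-37323=271267
53. interest=⌊271267·43/10000⌋=1166; principal=38649-1166=37483; balance=271267-37483=233784
54. interest=⌊233784·43/10000⌋=1005; principal=38649-1005=37644; balance=233784-37644=196140
55. interest=⌊196140·43/10000⌋=843; principal=38649-843=37806; balance=196140-37806=158334
56. interest=⌊158334·43/10000⌋=680; principal=38649-680=37969; balance=158334-37969=120365

1 8662 29987 1984517
2 8533 30116 1954401
3 8403 30246 1924155
4 8273 30376 1893779
5 8143 30506 1863273
6 8012 30637 1832636
7 7880 30769 1801867
8 7748 30901 1770966
9 7615 31034 1739932
10 7481 31168 1708764
11 7347 31302 1677462
12 7213 31436 1646026
13 7077 31572 1614454
14 6942 31707 1582747
15 6805 31844 1550903
16 6668 31981 1518922
17 6531 32118 1486804
18 6393 32256 1454548
19 6254 32395 1422153
20 6115 32534 1389619
21 5975 32674 1356945
22 5834 32815 1324130
23 5693 32956 1291174
24 5552 33097 1258077
25 5409 33240 1224837
26 5266 33383 1191454
27 5123 33526 1157928
28 4979 33670 1124258
29 4834 33815 1090443
30 4688 33961 1056482
31 4542 34107 1022375
32 4396 34253 988122
33 4248 34401 953721
34 4101 34548 919173
35 3952 34697 884476
36 3803 34846 849630
37 3653 34996 814634
38 3502 35147 779487
39 3351 35298 744189
40 3200 35449 708740
41 3047 35602 673138
42 2894 35755 637383
43 2740 35909 601474
44 2586 36063 565411
45 2431 36218 529193
46 2275 36374 492819
47 2119 36530 456289
48 1962 36687 419602
49 1804 36845 382757
50 1645 37004 345753
51 1486 37163 308590
52 1326 37323 271267
53 1166 37483 233784
54 1005 37644 196140
55 843 37806 158334
56 680 37969 120365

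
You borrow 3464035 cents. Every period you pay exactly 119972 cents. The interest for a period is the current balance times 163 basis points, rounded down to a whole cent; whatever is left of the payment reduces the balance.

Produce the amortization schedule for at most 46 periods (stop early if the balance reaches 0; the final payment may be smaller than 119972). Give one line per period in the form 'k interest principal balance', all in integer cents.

1 56463 63509 3400526
2 55428 64544 3335982
3 54376 65596 3270386
4 53307 66665 3203721
5 52220 67752 3135969
6 51116 68856 3067113
7 49993 69979 2997134
8 48853 71119 2926015
9 47694 72278 2853737
10 46515 73457 2780280
11 45318 74654 2705626
12 44101 75871 2629755
13 42865 77107 2552648
14 41608 78364 2474284
15 40330 79642 2394642
16 39032 80940 2313702
17 37713 82259 2231443
18 36372 83600 2147843
19 35009 84963 2062880
20 33624 86348 1976532
21 32217 87755 1888777
22 30787 89185 1799592
23 29333 90639 1708953
24 27855 92117 1616836
25 26354 93618 1523218
26 24828 95144 1428074
27 23277 96695 1331379
28 21701 98271 1233108
29 20099 99873 1133235
30 18471 101501 1031734
31 16817 103155 928579
32 15135 104837 823742
33 13426 106546 717196
34 11690 108282 608914
35 9925 110047 498867
36 8131 111841 387026
37 6308 113664 273362
38 4455 115517 157845
39 2572 117400 40445
40 659 40445 0

1. interest=⌊3464035·163/10000⌋=56463; principal=119972-56463=63509; balance=3464035-63509=3400526
2. interest=⌊3400526·163/10000⌋=55428; principal=119972-55428=64544; balance=3400526-64544=3335982
3. interest=⌊3335982·163/10000⌋=54376; principal=119972-54376=65596; balance=3335982-65596=3270386
4. interest=⌊3270386·163/10000⌋=53307; principal=119972-53307=66665; balance=3270386-66665=3203721
5. interest=⌊3203721·163/10000⌋=52220; principal=119972-52220=67752; balance=3203721-67752=3135969
6. interest=⌊3135969·163/10000⌋=51116; principal=119972-51116=68856; balance=3135969-68856=3067113
7. interest=⌊3067113·163/10000⌋=49993; principal=119972-49993=69979; balance=3067113-69979=2997134
8. interest=⌊2997134·163/10000⌋=48853; principal=119972-48853=71119; balance=2997134-71119=2926015
9. interest=⌊2926015·163/10000⌋=47694; principal=119972-47694=72278; balance=2926015-72278=2853737
10. interest=⌊2853737·163/10000⌋=46515; principal=119972-46515=73457; balance=2853737-73457=2780280
11. interest=⌊2780280·163/10000⌋=45318; principal=119972-45318=74654; balance=2780280-74654=2705626
12. interest=⌊2705626·163/10000⌋=44101; principal=119972-44101=75871; balance=2705626-75871=2629755
13. interest=⌊2629755·163/10000⌋=42865; principal=119972-42865=77107; balance=2629755-77107=2552648
14. interest=⌊2552648·163/10000⌋=41608; principal=119972-41608=78364; balance=2552648-78364=2474284
15. interest=⌊2474284·163/10000⌋=40330; principal=119972-40330=79642; balance=2474284-79642=2394642
16. interest=⌊2394642·163/10000⌋=39032; principal=119972-39032=80940; balance=2394642-80940=2313702
17. interest=⌊2313702·163/10000⌋=37713; principal=119972-37713=82259; balance=2313702-82259=2231443
18. interest=⌊2231443·163/10000⌋=36372; principal=119972-36372=83600; balance=2231443-83600=2147843
19. interest=⌊2147843·163/10000⌋=35009; principal=119972-35009=84963; balance=2147843-84963=2062880
20. interest=⌊2062880·163/10000⌋=33624; principal=119972-33624=86348; balance=2062880-86348=1976532
21. interest=⌊1976532·163/10000⌋=32217; principal=119972-32217=87755; balance=1976532-87755=1888777
22. interest=⌊1888777·163/10000⌋=30787; principal=119972-30787=89185; balance=1888777-89185=1799592
23. interest=⌊1799592·163/10000⌋=29333; principal=119972-29333=90639; balance=1799592-90639=1708953
24. interest=⌊1708953·163/10000⌋=27855; principal=119972-27855=92117; balance=1708953-92117=1616836
25. interest=⌊1616836·163/10000⌋=26354; principal=119972-26354=93618; balance=1616836-93618=1523218
26. interest=⌊1523218·163/10000⌋=24828; principal=119972-24828=95144; balance=1523218-95144=1428074
27. interest=⌊1428074·163/10000⌋=23277; principal=119972-23277=96695; balance=1428074-96695=1331379
28. interest=⌊1331379·163/10000⌋=21701; principal=119972-21701=98271; balance=1331379-98271=1233108
29. interest=⌊1233108·163/10000⌋=20099; principal=119972-20099=99873; balance=1233108-99873=1133235
30. interest=⌊1133235·163/10000⌋=18471; principal=119972-18471=101501; balance=1133235-101501=1031734
31. interest=⌊1031734·163/10000⌋=16817; principal=119972-16817=103155; balance=1031734-103155=928579
32. interest=⌊928579·163/10000⌋=15135; principal=119972-15135=104837; balance=928579-104837=823742
33. interest=⌊823742·163/10000⌋=13426; principal=119972-13426=106546; balance=823742-106546=717196
34. interest=⌊717196·163/10000⌋=11690; principal=119972-11690=108282; balance=717196-108282=608914
35. interest=⌊608914·163/10000⌋=9925; principal=119972-9925=110047; balance=608914-110047=498867
36. interest=⌊498867·163/10000⌋=8131; principal=119972-8131=111841; balance=498867-111841=387026
37. interest=⌊387026·163/10000⌋=6308; principal=119972-6308=113664; balance=387026-113664=273362
38. interest=⌊273362·163/10000⌋=4455; principal=119972-4455=115517; balance=273362-115517=157845
39. interest=⌊157845·163/10000⌋=2572; principal=119972-2572=117400; balance=157845-117400=40445
40. interest=⌊40445·163/10000⌋=659; principal=min(119972-659,40445)=40445; balance=40445-40445=0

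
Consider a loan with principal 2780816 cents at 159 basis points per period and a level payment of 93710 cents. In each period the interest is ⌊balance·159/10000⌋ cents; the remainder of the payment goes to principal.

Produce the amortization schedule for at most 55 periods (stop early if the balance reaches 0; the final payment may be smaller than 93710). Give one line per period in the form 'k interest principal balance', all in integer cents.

1. interest=⌊2780816·159/10000⌋=44214; principal=93710-44214=49496; balance=2780816-49496=2731320
2. interest=⌊2731320·159/10000⌋=43427; principal=93710-43427=50283; balance=2731320-50283=2681037
3. interest=⌊2681037·159/10000⌋=42628; principal=93710-42628=51082; balance=2681037-51082=2629955
4. interest=⌊2629955·159/10000⌋=41816; principal=93710-41816=51894; balance=2629955-51894=2578061
5. interest=⌊2578061·159/10000⌋=40991; principal=93710-40991=52719; balance=2578061-52719=2525342
6. interest=⌊2525342·159/10000⌋=40152; principal=93710-40152=53558; balance=2525342-53558=2471784
7. interest=⌊2471784·159/10000⌋=39301; principal=93710-39301=54409; balance=2471784-54409=2417375
8. interest=⌊2417375·159/10000⌋=38436; principal=93710-38436=55274; balance=2417375-55274=2362101
9. interest=⌊2362101·159/10000⌋=37557; principal=93710-37557=56153; balance=2362101-56153=2305948
10. interest=⌊2305948·159/10000⌋=36664; principal=93710-36664=57046; balance=2305948-57046=2248902
11. interest=⌊2248902·159/10000⌋=35757; principal=93710-35757=57953; balance=2248902-57953=2190949
12. interest=⌊2190949·159/10000⌋=34836; principal=93710-34836=58874; balance=2190949-58874=2132075
13. interest=⌊2132075·159/10000⌋=33899; principal=93710-33899=59811; balance=2132075-59811=2072264
14. interest=⌊2072264·159/10000⌋=32948; principal=93710-32948=60762; balance=2072264-60762=2011502
15. interest=⌊2011502·159/10000⌋=31982; principal=93710-31982=61728; balance=2011502-61728=1949774
16. interest=⌊1949774·159/10000⌋=31001; principal=93710-31001=62709; balance=1949774-62709=1887065
17. interest=⌊1887065·159/10000⌋=30004; principal=93710-30004=63706; balance=1887065-63706=1823359
18. interest=⌊1823359·159/10000⌋=28991; principal=93710-28991=64719; balance=1823359-64719=1758640
19. interest=⌊1758640·159/10000⌋=27962; principal=93710-27962=65748; balance=1758640-65748=1692892
20. interest=⌊1692892·159/10000⌋=26916; principal=93710-26916=66794; balance=1692892-66794=1626098
21. interest=⌊1626098·159/10000⌋=25854; principal=93710-25854=67856; balance=1626098-67856=1558242
22. interest=⌊1558242·159/10000⌋=24776; principal=93710-24776=68934; balance=1558242-68934=1489308
23. interest=⌊1489308·159/10000⌋=23679; principal=93710-23679=70031; balance=1489308-70031=1419277
24. interest=⌊1419277·159/10000⌋=22566; principal=93710-22566=71144; balance=1419277-71144=1348133
25. interest=⌊1348133·159/10000⌋=21435; principal=93710-21435=72275; balance=1348133-72275=1275858
26. interest=⌊1275858·159/10000⌋=20286; principal=93710-20286=73424; balance=1275858-73424=1202434
27. interest=⌊1202434·159/10000⌋=19118; principal=93710-19118=74592; balance=1202434-74592=1127842
28. interest=⌊1127842·159/10000⌋=17932; principal=93710-17932=75778; balance=1127842-75778=1052064
29. interest=⌊1052064·159/10000⌋=16727; principal=93710-16727=76983; balance=1052064-76983=975081
30. interest=⌊975081·159/10000⌋=15503; principal=93710-15503=78207; balance=975081-78207=896874
31. interest=⌊896874·159/10000⌋=14260; principal=93710-14260=79450; balance=896874-79450=817424
32. interest=⌊817424·159/10000⌋=12997; principal=93710-12997=80713; balance=817424-80713=736711
33. interest=⌊736711·159/10000⌋=11713; principal=93710-11713=81997; balance=736711-81997=654714
34. interest=⌊654714·159/10000⌋=10409; principal=93710-10409=83301; balance=654714-83301=571413
35. interest=⌊571413·159/10000⌋=9085; principal=93710-9085=84625; balance=571413-84625=486788
36. interest=⌊486788·159/10000⌋=7739; principal=93710-7739=85971; balance=486788-85971=400817
37. interest=⌊400817·159/10000⌋=6372; principal=93710-6372=87338; balance=400817-87338=313479
38. interest=⌊313479·159/10000⌋=4984; principal=93710-4984=88726; balance=313479-88726=224753
39. interest=⌊224753·159/10000⌋=3573; principal=93710-3573=90137; balance=224753-90137=134616
40. interest=⌊134616·159/10000⌋=2140; principal=93710-2140=91570; balance=134616-91570=43046
41. interest=⌊43046·159/10000⌋=684; principal=min(93710-684,43046)=43046; balance=43046-43046=0

1 44214 49496 2731320
2 43427 50283 2681037
3 42628 51082 2629955
4 41816 51894 2578061
5 40991 52719 2525342
6 40152 53558 2471784
7 39301 54409 2417375
8 38436 55274 2362101
9 37557 56153 2305948
10 36664 57046 2248902
11 35757 57953 2190949
12 34836 58874 2132075
13 33899 59811 2072264
14 32948 60762 2011502
15 31982 61728 1949774
16 31001 62709 1887065
17 30004 63706 1823359
18 28991 64719 1758640
19 27962 65748 1692892
20 26916 66794 1626098
21 25854 67856 1558242
22 24776 68934 1489308
23 23679 70031 1419277
24 22566 71144 1348133
25 21435 72275 1275858
26 20286 73424 1202434
27 19118 74592 1127842
28 17932 75778 1052064
29 16727 76983 975081
30 15503 78207 896874
31 14260 79450 817424
32 12997 80713 736711
33 11713 81997 654714
34 10409 83301 571413
35 9085 84625 486788
36 7739 85971 400817
37 6372 87338 313479
38 4984 88726 224753
39 3573 90137 134616
40 2140 91570 43046
41 684 43046 0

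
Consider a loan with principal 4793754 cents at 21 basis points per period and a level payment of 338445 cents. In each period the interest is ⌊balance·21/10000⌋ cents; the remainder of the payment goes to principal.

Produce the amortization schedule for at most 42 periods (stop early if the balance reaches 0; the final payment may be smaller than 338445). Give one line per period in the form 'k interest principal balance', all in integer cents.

1 10066 328379 4465375
2 9377 329068 4136307
3 8686 329759 3806548
4 7993 330452 3476096
5 7299 331146 3144950
6 6604 331841 2813109
7 5907 332538 2480571
8 5209 333236 2147335
9 4509 333936 1813399
10 3808 334637 1478762
11 3105 335340 1143422
12 2401 336044 807378
13 1695 336750 470628
14 988 337457 133171
15 279 133171 0

1. interest=⌊4793754·21/10000⌋=10066; principal=338445-10066=328379; balance=4793754-328379=4465375
2. interest=⌊4465375·21/10000⌋=9377; principal=338445-9377=329068; balance=4465375-329068=4136307
3. interest=⌊4136307·21/10000⌋=8686; principal=338445-8686=329759; balance=4136307-329759=3806548
4. interest=⌊3806548·21/10000⌋=7993; principal=338445-7993=330452; balance=3806548-330452=3476096
5. interest=⌊3476096·21/10000⌋=7299; principal=338445-7299=331146; balance=3476096-331146=3144950
6. interest=⌊3144950·21/10000⌋=6604; principal=338445-6604=331841; balance=3144950-331841=2813109
7. interest=⌊2813109·21/10000⌋=5907; principal=338445-5907=332538; balance=2813109-332538=2480571
8. interest=⌊2480571·21/10000⌋=5209; principal=338445-5209=333236; balance=2480571-333236=2147335
9. interest=⌊2147335·21/10000⌋=4509; principal=338445-4509=333936; balance=2147335-333936=1813399
10. interest=⌊1813399·21/10000⌋=3808; principal=338445-3808=334637; balance=1813399-334637=1478762
11. interest=⌊1478762·21/10000⌋=3105; principal=338445-3105=335340; balance=1478762-335340=1143422
12. interest=⌊1143422·21/10000⌋=2401; principal=338445-2401=336044; balance=1143422-336044=807378
13. interest=⌊807378·21/10000⌋=1695; principal=338445-1695=336750; balance=807378-336750=470628
14. interest=⌊470628·21/10000⌋=988; principal=338445-988=337457; balance=470628-337457=133171
15. interest=⌊133171·21/10000⌋=279; principal=min(338445-279,133171)=133171; balance=133171-133171=0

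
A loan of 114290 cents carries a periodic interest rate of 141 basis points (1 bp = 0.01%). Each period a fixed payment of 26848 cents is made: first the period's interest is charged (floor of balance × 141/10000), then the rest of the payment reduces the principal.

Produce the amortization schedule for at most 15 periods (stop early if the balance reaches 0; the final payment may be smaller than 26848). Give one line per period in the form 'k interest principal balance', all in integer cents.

1. interest=⌊114290·141/10000⌋=1611; principal=26848-1611=25237; balance=114290-25237=89053
2. interest=⌊89053·141/10000⌋=1255; principal=26848-1255=25593; balance=89053-25593=63460
3. interest=⌊63460·141/10000⌋=894; principal=26848-894=25954; balance=63460-25954=37506
4. interest=⌊37506·141/10000⌋=528; principal=26848-528=26320; balance=37506-26320=11186
5. interest=⌊11186·141/10000⌋=157; principal=min(26848-157,11186)=11186; balance=11186-11186=0

1 1611 25237 89053
2 1255 25593 63460
3 894 25954 37506
4 528 26320 11186
5 157 11186 0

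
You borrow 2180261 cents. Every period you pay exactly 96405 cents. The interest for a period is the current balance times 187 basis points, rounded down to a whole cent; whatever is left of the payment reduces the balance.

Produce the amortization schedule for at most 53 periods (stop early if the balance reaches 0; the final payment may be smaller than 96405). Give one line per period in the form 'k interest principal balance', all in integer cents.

1. interest=⌊2180261·187/10000⌋=40770; principal=96405-40770=55635; balance=2180261-55635=2124626
2. interest=⌊2124626·187/10000⌋=39730; principal=96405-39730=56675; balance=2124626-56675=2067951
3. interest=⌊2067951·187/10000⌋=38670; principal=96405-38670=57735; balance=2067951-57735=2010216
4. interest=⌊2010216·187/10000⌋=37591; principal=96405-37591=58814; balance=2010216-58814=1951402
5. interest=⌊1951402·187/10000⌋=36491; principal=96405-36491=59914; balance=1951402-59914=1891488
6. interest=⌊1891488·187/10000⌋=35370; principal=96405-35370=61035; balance=1891488-61035=1830453
7. interest=⌊1830453·187/10000⌋=34229; principal=96405-34229=62176; balance=1830453-62176=1768277
8. interest=⌊1768277·187/10000⌋=33066; principal=96405-33066=63339; balance=1768277-63339=1704938
9. interest=⌊1704938·187/10000⌋=31882; principal=96405-31882=64523; balance=1704938-64523=1640415
10. interest=⌊1640415·187/10000⌋=30675; principal=96405-30675=65730; balance=1640415-65730=1574685
11. interest=⌊1574685·187/10000⌋=29446; principal=96405-29446=66959; balance=1574685-66959=1507726
12. interest=⌊1507726·187/10000⌋=28194; principal=96405-28194=68211; balance=1507726-68211=1439515
13. interest=⌊1439515·187/10000⌋=26918; principal=96405-26918=69487; balance=1439515-69487=1370028
14. interest=⌊1370028·187/10000⌋=25619; principal=96405-25619=70786; balance=1370028-70786=1299242
15. interest=⌊1299242·187/10000⌋=24295; principal=96405-24295=72110; balance=1299242-72110=1227132
16. interest=⌊1227132·187/10000⌋=22947; principal=96405-22947=73458; balance=1227132-73458=1153674
17. interest=⌊1153674·187/10000⌋=21573; principal=96405-21573=74832; balance=1153674-74832=1078842
18. interest=⌊1078842·187/10000⌋=20174; principal=96405-20174=76231; balance=1078842-76231=1002611
19. interest=⌊1002611·187/10000⌋=18748; principal=96405-18748=77657; balance=1002611-77657=924954
20. interest=⌊924954·187/10000⌋=17296; principal=96405-17296=79109; balance=924954-79109=845845
21. interest=⌊845845·187/10000⌋=15817; principal=96405-15817=80588; balance=845845-80588=765257
22. interest=⌊765257·187/10000⌋=14310; principal=96405-14310=82095; balance=765257-82095=683162
23. interest=⌊683162·187/10000⌋=12775; principal=96405-12775=83630; balance=683162-83630=599532
24. interest=⌊599532·187/10000⌋=11211; principal=96405-11211=85194; balance=599532-85194=514338
25. interest=⌊514338·187/10000⌋=9618; principal=96405-9618=86787; balance=514338-86787=427551
26. interest=⌊427551·187/10000⌋=7995; principal=96405-7995=88410; balance=427551-88410=339141
27. interest=⌊339141·187/10000⌋=6341; principal=96405-6341=90064; balance=339141-90064=249077
28. interest=⌊249077·187/10000⌋=4657; principal=96405-4657=91748; balance=249077-91748=157329
29. interest=⌊157329·187/10000⌋=2942; principal=96405-2942=93463; balance=157329-93463=63866
30. interest=⌊63866·187/10000⌋=1194; principal=min(96405-1194,63866)=63866; balance=63866-63866=0

1 40770 55635 2124626
2 39730 56675 2067951
3 38670 57735 2010216
4 37591 58814 1951402
5 36491 59914 1891488
6 35370 61035 1830453
7 34229 62176 1768277
8 33066 63339 1704938
9 31882 64523 1640415
10 30675 65730 1574685
11 29446 66959 1507726
12 28194 68211 1439515
13 26918 69487 1370028
14 25619 70786 1299242
15 24295 72110 1227132
16 22947 73458 1153674
17 21573 74832 1078842
18 20174 76231 1002611
19 18748 77657 924954
20 17296 79109 845845
21 15817 80588 765257
22 14310 82095 683162
23 12775 83630 599532
24 11211 85194 514338
25 9618 86787 427551
26 7995 88410 339141
27 6341 90064 249077
28 4657 91748 157329
29 2942 93463 63866
30 1194 63866 0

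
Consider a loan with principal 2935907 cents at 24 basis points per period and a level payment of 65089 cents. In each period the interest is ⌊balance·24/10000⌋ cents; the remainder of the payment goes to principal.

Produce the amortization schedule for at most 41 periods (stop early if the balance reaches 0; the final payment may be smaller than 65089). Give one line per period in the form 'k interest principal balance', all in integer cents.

1 7046 58043 2877864
2 6906 58183 2819681
3 6767 58322 2761359
4 6627 58462 2702897
5 6486 58603 2644294
6 6346 58743 2585551
7 6205 58884 2526667
8 6064 59025 2467642
9 5922 59167 2408475
10 5780 59309 2349166
11 5637 59452 2289714
12 5495 59594 2230120
13 5352 59737 2170383
14 5208 59881 2110502
15 5065 60024 2050478
16 4921 60168 1990310
17 4776 60313 1929997
18 4631 60458 1869539
19 4486 60603 1808936
20 4341 60748 1748188
21 4195 60894 1687294
22 4049 61040 1626254
23 3903 61186 1565068
24 3756 61333 1503735
25 3608 61481 1442254
26 3461 61628 1380626
27 3313 61776 1318850
28 3165 61924 1256926
29 3016 62073 1194853
30 2867 62222 1132631
31 2718 62371 1070260
32 2568 62521 1007739
33 2418 62671 945068
34 2268 62821 882247
35 2117 62972 819275
36 1966 63123 756152
37 1814 63275 692877
38 1662 63427 629450
39 1510 63579 565871
40 1358 63731 502140
41 1205 63884 438256

1. interest=⌊2935907·24/10000⌋=7046; principal=65089-7046=58043; balance=2935907-58043=2877864
2. interest=⌊2877864·24/10000⌋=6906; principal=65089-6906=58183; balance=2877864-58183=2819681
3. interest=⌊2819681·24/10000⌋=6767; principal=65089-6767=58322; balance=2819681-58322=2761359
4. interest=⌊2761359·24/10000⌋=6627; principal=65089-6627=58462; balance=2761359-58462=2702897
5. interest=⌊2702897·24/10000⌋=6486; principal=65089-6486=58603; balance=2702897-58603=2644294
6. interest=⌊2644294·24/10000⌋=6346; principal=65089-6346=58743; balance=2644294-58743=2585551
7. interest=⌊2585551·24/10000⌋=6205; principal=65089-6205=58884; balance=2585551-58884=2526667
8. interest=⌊2526667·24/10000⌋=6064; principal=65089-6064=59025; balance=2526667-59025=2467642
9. interest=⌊2467642·24/10000⌋=5922; principal=65089-5922=59167; balance=2467642-59167=2408475
10. interest=⌊2408475·24/10000⌋=5780; principal=65089-5780=59309; balance=2408475-59309=2349166
11. interest=⌊2349166·24/10000⌋=5637; principal=65089-5637=59452; balance=2349166-59452=2289714
12. interest=⌊2289714·24/10000⌋=5495; principal=65089-5495=59594; balance=2289714-59594=2230120
13. interest=⌊2230120·24/10000⌋=5352; principal=65089-5352=59737; balance=2230120-59737=2170383
14. interest=⌊2170383·24/10000⌋=5208; principal=65089-5208=59881; balance=2170383-59881=2110502
15. interest=⌊2110502·24/10000⌋=5065; principal=65089-5065=60024; balance=2110502-60024=2050478
16. interest=⌊2050478·24/10000⌋=4921; principal=65089-4921=60168; balance=2050478-60168=1990310
17. interest=⌊1990310·24/10000⌋=4776; principal=65089-4776=60313; balance=1990310-60313=1929997
18. interest=⌊1929997·24/10000⌋=4631; principal=65089-4631=60458; balance=1929997-60458=1869539
19. interest=⌊1869539·24/10000⌋=4486; principal=65089-4486=60603; balance=1869539-60603=1808936
20. interest=⌊1808936·24/10000⌋=4341; principal=65089-4341=60748; balance=1808936-60748=1748188
21. interest=⌊1748188·24/10000⌋=4195; principal=65089-4195=60894; balance=1748188-60894=1687294
22. interest=⌊1687294·24/10000⌋=4049; principal=65089-4049=61040; balance=1687294-61040=1626254
23. interest=⌊1626254·24/10000⌋=3903; principal=65089-3903=61186; balance=1626254-61186=1565068
24. interest=⌊1565068·24/10000⌋=3756; principal=65089-3756=61333; balance=1565068-61333=1503735
25. interest=⌊1503735·24/10000⌋=3608; principal=65089-3608=61481; balance=1503735-61481=1442254
26. interest=⌊1442254·24/10000⌋=3461; principal=65089-3461=61628; balance=1442254-61628=1380626
27. interest=⌊1380626·24/10000⌋=3313; principal=65089-3313=61776; balance=1380626-61776=1318850
28. interest=⌊1318850·24/10000⌋=3165; principal=65089-3165=61924; balance=1318850-61924=1256926
29. interest=⌊1256926·24/10000⌋=3016; principal=65089-3016=62073; balance=1256926-62073=1194853
30. interest=⌊1194853·24/10000⌋=2867; principal=65089-2867=62222; balance=1194853-62222=1132631
31. interest=⌊1132631·24/10000⌋=2718; principal=65089-2718=62371; balance=1132631-62371=1070260
32. interest=⌊1070260·24/10000⌋=2568; principal=65089-2568=62521; balance=1070260-62521=1007739
33. interest=⌊1007739·24/10000⌋=2418; principal=65089-2418=62671; balance=1007739-62671=945068
34. interest=⌊945068·24/10000⌋=2268; principal=65089-2268=62821; balance=945068-62821=882247
35. interest=⌊882247·24/10000⌋=2117; principal=65089-2117=62972; balance=882247-62972=819275
36. interest=⌊819275·24/10000⌋=1966; principal=65089-1966=63123; balance=819275-63123=756152
37. interest=⌊756152·24/10000⌋=1814; principal=65089-1814=63275; balance=756152-63275=692877
38. interest=⌊692877·24/10000⌋=1662; principal=65089-1662=63427; balance=692877-63427=629450
39. interest=⌊629450·24/10000⌋=1510; principal=65089-1510=63579; balance=629450-63579=565871
40. interest=⌊565871·24/10000⌋=1358; principal=65089-1358=63731; balance=565871-63731=502140
41. interest=⌊502140·24/10000⌋=1205; principal=65089-1205=63884; balance=502140-63884=438256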